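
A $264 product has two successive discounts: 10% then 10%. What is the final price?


First discount:
10% of $264 = $26.40
Price after first discount:
$264 - $26.40 = $237.60
Second discount:
10% of $237.60 = $23.76
Final price:
$237.60 - $23.76 = $213.84

$213.84


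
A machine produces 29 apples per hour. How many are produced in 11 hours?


Production rate: 29 apples per hour
Time: 11 hours
Total: 29 x 11 = 319 apples

319 apples


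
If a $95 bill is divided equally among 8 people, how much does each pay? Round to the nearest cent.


Total bill: $95
Number of people: 8
Each pays: $95 / 8 = $11.875 ≈ $11.88

$11.88


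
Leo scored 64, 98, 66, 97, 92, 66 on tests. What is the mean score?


Add the scores:
64 + 98 + 66 + 97 + 92 + 66 = 483
Divide by the number of tests:
483 / 6 = 80.5

80.5


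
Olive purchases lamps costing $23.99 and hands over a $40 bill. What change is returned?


Start with the amount paid:
$40
Subtract the price:
$40 - $23.99 = $16.01

$16.01


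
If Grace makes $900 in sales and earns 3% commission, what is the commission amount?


Convert rate to decimal:
3% = 0.03
Multiply by sales:
$900 x 0.03 = $27

$27


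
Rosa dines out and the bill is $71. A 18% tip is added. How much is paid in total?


Calculate the tip:
18% of $71 = $12.78
Add tip to meal cost:
$71 + $12.78 = $83.78

$83.78


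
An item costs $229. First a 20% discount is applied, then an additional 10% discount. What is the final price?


First discount:
20% of $229 = $45.80
Price after first discount:
$229 - $45.80 = $183.20
Second discount:
10% of $183.20 = $18.32
Final price:
$183.20 - $18.32 = $164.88

$164.88


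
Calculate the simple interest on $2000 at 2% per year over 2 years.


Use the formula I = P x R x T / 100
P x R x T = 2000 x 2 x 2 = 8000
I = 8000 / 100 = $80

$80


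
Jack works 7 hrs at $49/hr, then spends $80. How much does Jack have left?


Calculate earnings:
7 x $49 = $343
Subtract spending:
$343 - $80 = $263

$263


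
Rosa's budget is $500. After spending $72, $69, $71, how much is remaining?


Add up expenses:
$72 + $69 + $71 = $212
Subtract from budget:
$500 - $212 = $288

$288


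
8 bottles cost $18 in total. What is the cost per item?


Total cost: $18
Number of items: 8
Unit price: $18 / 8 = $2.25

$2.25


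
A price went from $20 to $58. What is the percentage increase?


Find the absolute change:
|58 - 20| = 38
Divide by original and multiply by 100:
38 / 20 x 100 = 190%

190%


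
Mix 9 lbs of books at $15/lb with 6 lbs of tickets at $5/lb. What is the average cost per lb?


Cost of books:
9 x $15 = $135
Cost of tickets:
6 x $5 = $30
Total cost: $135 + $30 = $165
Total weight: 15 lbs
Average: $165 / 15 = $11/lb

$11/lb


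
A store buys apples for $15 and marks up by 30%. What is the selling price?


Calculate the markup amount:
30% of $15 = $4.50
Add to cost:
$15 + $4.50 = $19.50

$19.50


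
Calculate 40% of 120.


Convert percentage to decimal:
40% = 0.4
Multiply:
120 x 0.4 = 48

48


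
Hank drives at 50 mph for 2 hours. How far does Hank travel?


Use the formula: distance = speed x time
Speed = 50 mph, Time = 2 hours
50 x 2 = 100 miles

100 miles


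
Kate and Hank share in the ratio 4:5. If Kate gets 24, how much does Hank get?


Find the multiplier:
24 / 4 = 6
Apply to Hank's share:
5 x 6 = 30

30


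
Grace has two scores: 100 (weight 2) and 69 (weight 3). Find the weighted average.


Weighted sum:
2 x 100 + 3 x 69 = 407
Total weight:
2 + 3 = 5
Weighted average:
407 / 5 = 81.4

81.4


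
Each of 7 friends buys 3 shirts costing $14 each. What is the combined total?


Cost per person:
3 x $14 = $42
Group total:
7 x $42 = $294

$294


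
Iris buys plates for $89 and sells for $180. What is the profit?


Selling price = $180
Cost price = $89
Profit = selling price - cost price:
Profit = $180 - $89 = $91

$91


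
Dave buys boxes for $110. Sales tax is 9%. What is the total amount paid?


Calculate the tax:
9% of $110 = $9.90
Add tax to price:
$110 + $9.90 = $119.90

$119.90


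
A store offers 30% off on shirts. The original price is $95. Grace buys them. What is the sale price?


Calculate the discount amount:
30% of $95 = $28.50
Subtract from original:
$95 - $28.50 = $66.50

$66.50


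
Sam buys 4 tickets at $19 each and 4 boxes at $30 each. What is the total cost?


Cost of tickets:
4 x $19 = $76
Cost of boxes:
4 x $30 = $120
Add both:
$76 + $120 = $196

$196


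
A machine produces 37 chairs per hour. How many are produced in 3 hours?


Production rate: 37 chairs per hour
Time: 3 hours
Total: 37 x 3 = 111 chairs

111 chairs


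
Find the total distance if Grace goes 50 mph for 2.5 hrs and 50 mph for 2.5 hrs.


Leg 1 distance:
50 x 2.5 = 125 miles
Leg 2 distance:
50 x 2.5 = 125 miles
Total distance:
125 + 125 = 250 miles

250 miles


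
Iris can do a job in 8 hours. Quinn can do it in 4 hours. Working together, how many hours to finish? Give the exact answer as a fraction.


Iris's rate: 1/8 of the job per hour
Quinn's rate: 1/4 of the job per hour
Combined rate: 1/8 + 1/4 = 3/8 per hour
Time = 1 / (3/8) = 8/3 hours (≈ 2.67 hours)

8/3 hours


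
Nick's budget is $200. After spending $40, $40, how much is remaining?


Add up expenses:
$40 + $40 = $80
Subtract from budget:
$200 - $80 = $120

$120


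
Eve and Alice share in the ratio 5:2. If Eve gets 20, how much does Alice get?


Find the multiplier:
20 / 5 = 4
Apply to Alice's share:
2 x 4 = 8

8


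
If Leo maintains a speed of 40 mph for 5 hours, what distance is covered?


Use the formula: distance = speed x time
Speed = 40 mph, Time = 5 hours
40 x 5 = 200 miles

200 miles


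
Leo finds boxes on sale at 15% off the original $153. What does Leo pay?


Calculate the discount amount:
15% of $153 = $22.95
Subtract from original:
$153 - $22.95 = $130.05

$130.05


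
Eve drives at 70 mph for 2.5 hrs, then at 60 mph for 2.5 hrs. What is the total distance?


Leg 1 distance:
70 x 2.5 = 175 miles
Leg 2 distance:
60 x 2.5 = 150 miles
Total distance:
175 + 150 = 325 miles

325 miles


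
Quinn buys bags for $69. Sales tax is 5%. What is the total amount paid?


Calculate the tax:
5% of $69 = $3.45
Add tax to price:
$69 + $3.45 = $72.45

$72.45


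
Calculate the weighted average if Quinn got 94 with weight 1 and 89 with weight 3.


Weighted sum:
1 x 94 + 3 x 89 = 361
Total weight:
1 + 3 = 4
Weighted average:
361 / 4 = 90.25

90.25


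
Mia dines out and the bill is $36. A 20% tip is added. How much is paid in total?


Calculate the tip:
20% of $36 = $7.20
Add tip to meal cost:
$36 + $7.20 = $43.20

$43.20


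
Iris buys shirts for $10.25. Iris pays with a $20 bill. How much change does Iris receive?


Start with the amount paid:
$20
Subtract the price:
$20 - $10.25 = $9.75

$9.75


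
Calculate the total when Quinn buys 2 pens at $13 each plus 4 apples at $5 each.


Cost of pens:
2 x $13 = $26
Cost of apples:
4 x $5 = $20
Add both:
$26 + $20 = $46

$46


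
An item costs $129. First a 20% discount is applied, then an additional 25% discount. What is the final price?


First discount:
20% of $129 = $25.80
Price after first discount:
$129 - $25.80 = $103.20
Second discount:
25% of $103.20 = $25.80
Final price:
$103.20 - $25.80 = $77.40

$77.40


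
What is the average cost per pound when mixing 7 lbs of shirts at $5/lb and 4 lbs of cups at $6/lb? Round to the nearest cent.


Cost of shirts:
7 x $5 = $35
Cost of cups:
4 x $6 = $24
Total cost: $35 + $24 = $59
Total weight: 11 lbs
Average: $59 / 11 = $5.3636... ≈ $5.36/lb

$5.36/lb


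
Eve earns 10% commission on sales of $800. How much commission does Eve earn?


Convert rate to decimal:
10% = 0.1
Multiply by sales:
$800 x 0.1 = $80

$80


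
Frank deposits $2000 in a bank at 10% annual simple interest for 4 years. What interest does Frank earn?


Use the formula I = P x R x T / 100
P x R x T = 2000 x 10 x 4 = 80000
I = 80000 / 100 = $800

$800


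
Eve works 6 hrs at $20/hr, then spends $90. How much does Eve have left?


Calculate earnings:
6 x $20 = $120
Subtract spending:
$120 - $90 = $30

$30


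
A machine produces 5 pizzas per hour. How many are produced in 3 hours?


Production rate: 5 pizzas per hour
Time: 3 hours
Total: 5 x 3 = 15 pizzas

15 pizzas


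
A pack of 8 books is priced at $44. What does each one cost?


Total cost: $44
Number of items: 8
Unit price: $44 / 8 = $5.50

$5.50


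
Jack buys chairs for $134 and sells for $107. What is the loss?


Selling price = $107
Cost price = $134
Loss = cost price - selling price:
Loss = $134 - $107 = $27

$27


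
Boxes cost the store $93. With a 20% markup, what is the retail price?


Calculate the markup amount:
20% of $93 = $18.60
Add to cost:
$93 + $18.60 = $111.60

$111.60


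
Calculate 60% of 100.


Convert percentage to decimal:
60% = 0.6
Multiply:
100 x 0.6 = 60

60


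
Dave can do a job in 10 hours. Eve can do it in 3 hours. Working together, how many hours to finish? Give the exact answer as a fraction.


Dave's rate: 1/10 of the job per hour
Eve's rate: 1/3 of the job per hour
Combined rate: 1/10 + 1/3 = 13/30 per hour
Time = 1 / (13/30) = 30/13 hours (≈ 2.31 hours)

30/13 hours


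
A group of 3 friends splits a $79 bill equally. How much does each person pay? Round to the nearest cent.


Total bill: $79
Number of people: 3
Each pays: $79 / 3 = $26.3333... ≈ $26.33

$26.33


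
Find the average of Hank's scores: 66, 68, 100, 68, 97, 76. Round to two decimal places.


Add the scores:
66 + 68 + 100 + 68 + 97 + 76 = 475
Divide by the number of tests:
475 / 6 = 79.1666... ≈ 79.17

79.17


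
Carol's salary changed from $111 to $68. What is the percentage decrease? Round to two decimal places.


Find the absolute change:
|68 - 111| = 43
Divide by original and multiply by 100:
43 / 111 x 100 = 38.7387...% ≈ 38.74%

38.74%


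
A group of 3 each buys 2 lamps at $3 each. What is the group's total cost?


Cost per person:
2 x $3 = $6
Group total:
3 x $6 = $18

$18


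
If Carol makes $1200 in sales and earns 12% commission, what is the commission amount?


Convert rate to decimal:
12% = 0.12
Multiply by sales:
$1200 x 0.12 = $144

$144


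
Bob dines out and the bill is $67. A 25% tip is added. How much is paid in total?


Calculate the tip:
25% of $67 = $16.75
Add tip to meal cost:
$67 + $16.75 = $83.75

$83.75


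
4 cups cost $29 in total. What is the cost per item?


Total cost: $29
Number of items: 4
Unit price: $29 / 4 = $7.25

$7.25


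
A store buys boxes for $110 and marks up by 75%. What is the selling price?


Calculate the markup amount:
75% of $110 = $82.50
Add to cost:
$110 + $82.50 = $192.50

$192.50


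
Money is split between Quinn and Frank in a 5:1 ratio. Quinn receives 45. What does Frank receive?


Find the multiplier:
45 / 5 = 9
Apply to Frank's share:
1 x 9 = 9

9


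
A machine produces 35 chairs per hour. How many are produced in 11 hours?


Production rate: 35 chairs per hour
Time: 11 hours
Total: 35 x 11 = 385 chairs

385 chairs


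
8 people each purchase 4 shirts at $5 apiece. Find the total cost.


Cost per person:
4 x $5 = $20
Group total:
8 x $20 = $160

$160


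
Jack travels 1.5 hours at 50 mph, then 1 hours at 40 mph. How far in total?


Leg 1 distance:
50 x 1.5 = 75 miles
Leg 2 distance:
40 x 1 = 40 miles
Total distance:
75 + 40 = 115 miles

115 miles


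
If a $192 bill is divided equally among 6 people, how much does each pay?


Total bill: $192
Number of people: 6
Each pays: $192 / 6 = $32

$32


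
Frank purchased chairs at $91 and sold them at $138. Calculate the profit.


Selling price = $138
Cost price = $91
Profit = selling price - cost price:
Profit = $138 - $91 = $47

$47


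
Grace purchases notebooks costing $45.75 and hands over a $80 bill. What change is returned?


Start with the amount paid:
$80
Subtract the price:
$80 - $45.75 = $34.25

$34.25


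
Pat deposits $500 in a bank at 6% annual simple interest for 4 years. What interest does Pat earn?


Use the formula I = P x R x T / 100
P x R x T = 500 x 6 x 4 = 12000
I = 12000 / 100 = $120

$120


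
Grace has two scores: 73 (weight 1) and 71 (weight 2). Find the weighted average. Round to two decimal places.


Weighted sum:
1 x 73 + 2 x 71 = 215
Total weight:
1 + 2 = 3
Weighted average:
215 / 3 = 71.6666... ≈ 71.67

71.67


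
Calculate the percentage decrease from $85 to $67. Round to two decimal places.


Find the absolute change:
|67 - 85| = 18
Divide by original and multiply by 100:
18 / 85 x 100 = 21.1764...% ≈ 21.18%

21.18%


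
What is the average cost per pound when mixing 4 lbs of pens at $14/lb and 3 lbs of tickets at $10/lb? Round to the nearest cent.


Cost of pens:
4 x $14 = $56
Cost of tickets:
3 x $10 = $30
Total cost: $56 + $30 = $86
Total weight: 7 lbs
Average: $86 / 7 = $12.2857... ≈ $12.29/lb

$12.29/lb


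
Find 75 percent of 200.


Convert percentage to decimal:
75% = 0.75
Multiply:
200 x 0.75 = 150

150


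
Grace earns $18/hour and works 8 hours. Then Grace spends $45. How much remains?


Calculate earnings:
8 x $18 = $144
Subtract spending:
$144 - $45 = $99

$99


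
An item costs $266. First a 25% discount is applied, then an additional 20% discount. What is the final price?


First discount:
25% of $266 = $66.50
Price after first discount:
$266 - $66.50 = $199.50
Second discount:
20% of $199.50 = $39.90
Final price:
$199.50 - $39.90 = $159.60

$159.60


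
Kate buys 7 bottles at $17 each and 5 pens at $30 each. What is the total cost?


Cost of bottles:
7 x $17 = $119
Cost of pens:
5 x $30 = $150
Add both:
$119 + $150 = $269

$269


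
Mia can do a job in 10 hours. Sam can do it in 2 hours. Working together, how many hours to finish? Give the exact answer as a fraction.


Mia's rate: 1/10 of the job per hour
Sam's rate: 1/2 of the job per hour
Combined rate: 1/10 + 1/2 = 3/5 per hour
Time = 1 / (3/5) = 5/3 hours (≈ 1.67 hours)

5/3 hours


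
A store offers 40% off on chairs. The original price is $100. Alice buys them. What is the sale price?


Calculate the discount amount:
40% of $100 = $40
Subtract from original:
$100 - $40 = $60

$60


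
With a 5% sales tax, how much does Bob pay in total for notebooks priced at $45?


Calculate the tax:
5% of $45 = $2.25
Add tax to price:
$45 + $2.25 = $47.25

$47.25


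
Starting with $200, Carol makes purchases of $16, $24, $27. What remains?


Add up expenses:
$16 + $24 + $27 = $67
Subtract from budget:
$200 - $67 = $133

$133


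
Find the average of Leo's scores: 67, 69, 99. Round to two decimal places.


Add the scores:
67 + 69 + 99 = 235
Divide by the number of tests:
235 / 3 = 78.3333... ≈ 78.33

78.33


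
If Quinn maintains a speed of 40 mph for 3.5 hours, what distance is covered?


Use the formula: distance = speed x time
Speed = 40 mph, Time = 3.5 hours
40 x 3.5 = 140 miles

140 miles


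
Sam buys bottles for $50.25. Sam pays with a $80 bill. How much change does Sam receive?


Start with the amount paid:
$80
Subtract the price:
$80 - $50.25 = $29.75

$29.75


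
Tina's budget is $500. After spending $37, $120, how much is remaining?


Add up expenses:
$37 + $120 = $157
Subtract from budget:
$500 - $157 = $343

$343


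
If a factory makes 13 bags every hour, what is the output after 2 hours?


Production rate: 13 bags per hour
Time: 2 hours
Total: 13 x 2 = 26 bags

26 bags


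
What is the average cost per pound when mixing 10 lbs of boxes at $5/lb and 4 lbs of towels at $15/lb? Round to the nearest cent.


Cost of boxes:
10 x $5 = $50
Cost of towels:
4 x $15 = $60
Total cost: $50 + $60 = $110
Total weight: 14 lbs
Average: $110 / 14 = $7.8571... ≈ $7.86/lb

$7.86/lb


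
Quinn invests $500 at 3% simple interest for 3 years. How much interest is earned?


Use the formula I = P x R x T / 100
P x R x T = 500 x 3 x 3 = 4500
I = 4500 / 100 = $45

$45


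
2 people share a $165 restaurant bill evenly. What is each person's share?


Total bill: $165
Number of people: 2
Each pays: $165 / 2 = $82.50

$82.50


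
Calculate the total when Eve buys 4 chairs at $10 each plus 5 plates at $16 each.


Cost of chairs:
4 x $10 = $40
Cost of plates:
5 x $16 = $80
Add both:
$40 + $80 = $120

$120


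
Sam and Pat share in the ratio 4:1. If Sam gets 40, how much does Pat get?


Find the multiplier:
40 / 4 = 10
Apply to Pat's share:
1 x 10 = 10

10


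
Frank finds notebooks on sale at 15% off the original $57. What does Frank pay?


Calculate the discount amount:
15% of $57 = $8.55
Subtract from original:
$57 - $8.55 = $48.45

$48.45


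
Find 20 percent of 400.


Convert percentage to decimal:
20% = 0.2
Multiply:
400 x 0.2 = 80

80


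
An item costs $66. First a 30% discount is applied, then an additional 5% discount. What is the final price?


First discount:
30% of $66 = $19.80
Price after first discount:
$66 - $19.80 = $46.20
Second discount:
5% of $46.20 = $2.31
Final price:
$46.20 - $2.31 = $43.89

$43.89


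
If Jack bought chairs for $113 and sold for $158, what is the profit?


Selling price = $158
Cost price = $113
Profit = selling price - cost price:
Profit = $158 - $113 = $45

$45


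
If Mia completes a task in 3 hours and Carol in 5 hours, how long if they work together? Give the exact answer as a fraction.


Mia's rate: 1/3 of the job per hour
Carol's rate: 1/5 of the job per hour
Combined rate: 1/3 + 1/5 = 8/15 per hour
Time = 1 / (8/15) = 15/8 hours (≈ 1.88 hours)

15/8 hours


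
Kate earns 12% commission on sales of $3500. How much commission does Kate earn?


Convert rate to decimal:
12% = 0.12
Multiply by sales:
$3500 x 0.12 = $420

$420


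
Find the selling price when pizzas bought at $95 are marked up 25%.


Calculate the markup amount:
25% of $95 = $23.75
Add to cost:
$95 + $23.75 = $118.75

$118.75


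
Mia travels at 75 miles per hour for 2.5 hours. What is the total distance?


Use the formula: distance = speed x time
Speed = 75 mph, Time = 2.5 hours
75 x 2.5 = 187.5 miles

187.5 miles


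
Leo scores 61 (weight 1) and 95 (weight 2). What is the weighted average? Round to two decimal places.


Weighted sum:
1 x 61 + 2 x 95 = 251
Total weight:
1 + 2 = 3
Weighted average:
251 / 3 = 83.6666... ≈ 83.67

83.67


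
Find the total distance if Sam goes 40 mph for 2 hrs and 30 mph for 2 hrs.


Leg 1 distance:
40 x 2 = 80 miles
Leg 2 distance:
30 x 2 = 60 miles
Total distance:
80 + 60 = 140 miles

140 miles


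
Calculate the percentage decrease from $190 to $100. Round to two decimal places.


Find the absolute change:
|100 - 190| = 90
Divide by original and multiply by 100:
90 / 190 x 100 = 47.3684...% ≈ 47.37%

47.37%


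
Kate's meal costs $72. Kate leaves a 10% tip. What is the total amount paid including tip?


Calculate the tip:
10% of $72 = $7.20
Add tip to meal cost:
$72 + $7.20 = $79.20

$79.20


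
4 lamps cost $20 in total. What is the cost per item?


Total cost: $20
Number of items: 4
Unit price: $20 / 4 = $5

$5


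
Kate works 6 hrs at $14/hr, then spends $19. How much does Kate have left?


Calculate earnings:
6 x $14 = $84
Subtract spending:
$84 - $19 = $65

$65


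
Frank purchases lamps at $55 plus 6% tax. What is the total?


Calculate the tax:
6% of $55 = $3.30
Add tax to price:
$55 + $3.30 = $58.30

$58.30


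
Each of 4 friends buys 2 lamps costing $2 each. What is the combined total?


Cost per person:
2 x $2 = $4
Group total:
4 x $4 = $16

$16


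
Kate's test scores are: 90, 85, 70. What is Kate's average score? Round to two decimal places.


Add the scores:
90 + 85 + 70 = 245
Divide by the number of tests:
245 / 3 = 81.6666... ≈ 81.67

81.67


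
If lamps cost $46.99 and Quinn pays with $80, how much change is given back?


Start with the amount paid:
$80
Subtract the price:
$80 - $46.99 = $33.01

$33.01


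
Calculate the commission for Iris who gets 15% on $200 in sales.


Convert rate to decimal:
15% = 0.15
Multiply by sales:
$200 x 0.15 = $30

$30


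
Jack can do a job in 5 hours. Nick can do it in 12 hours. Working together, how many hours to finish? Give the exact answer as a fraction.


Jack's rate: 1/5 of the job per hour
Nick's rate: 1/12 of the job per hour
Combined rate: 1/5 + 1/12 = 17/60 per hour
Time = 1 / (17/60) = 60/17 hours (≈ 3.53 hours)

60/17 hours


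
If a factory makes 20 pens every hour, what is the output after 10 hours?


Production rate: 20 pens per hour
Time: 10 hours
Total: 20 x 10 = 200 pens

200 pens


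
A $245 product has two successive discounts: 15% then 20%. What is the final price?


First discount:
15% of $245 = $36.75
Price after first discount:
$245 - $36.75 = $208.25
Second discount:
20% of $208.25 = $41.65
Final price:
$208.25 - $41.65 = $166.60

$166.60


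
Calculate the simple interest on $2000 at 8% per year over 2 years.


Use the formula I = P x R x T / 100
P x R x T = 2000 x 8 x 2 = 32000
I = 32000 / 100 = $320

$320


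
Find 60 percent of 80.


Convert percentage to decimal:
60% = 0.6
Multiply:
80 x 0.6 = 48

48


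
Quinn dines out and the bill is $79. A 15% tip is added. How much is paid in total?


Calculate the tip:
15% of $79 = $11.85
Add tip to meal cost:
$79 + $11.85 = $90.85

$90.85


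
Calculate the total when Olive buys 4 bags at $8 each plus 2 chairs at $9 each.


Cost of bags:
4 x $8 = $32
Cost of chairs:
2 x $9 = $18
Add both:
$32 + $18 = $50

$50


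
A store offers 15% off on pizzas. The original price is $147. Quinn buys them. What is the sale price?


Calculate the discount amount:
15% of $147 = $22.05
Subtract from original:
$147 - $22.05 = $124.95

$124.95


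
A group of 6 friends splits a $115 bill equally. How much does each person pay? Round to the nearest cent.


Total bill: $115
Number of people: 6
Each pays: $115 / 6 = $19.1666... ≈ $19.17

$19.17


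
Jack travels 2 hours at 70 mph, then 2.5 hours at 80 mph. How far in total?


Leg 1 distance:
70 x 2 = 140 miles
Leg 2 distance:
80 x 2.5 = 200 miles
Total distance:
140 + 200 = 340 miles

340 miles


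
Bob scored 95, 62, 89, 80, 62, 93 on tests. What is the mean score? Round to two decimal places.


Add the scores:
95 + 62 + 89 + 80 + 62 + 93 = 481
Divide by the number of tests:
481 / 6 = 80.1666... ≈ 80.17

80.17


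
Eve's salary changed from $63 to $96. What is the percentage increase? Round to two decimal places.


Find the absolute change:
|96 - 63| = 33
Divide by original and multiply by 100:
33 / 63 x 100 = 52.3809...% ≈ 52.38%

52.38%


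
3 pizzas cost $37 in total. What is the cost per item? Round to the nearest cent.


Total cost: $37
Number of items: 3
Unit price: $37 / 3 = $12.3333... ≈ $12.33

$12.33


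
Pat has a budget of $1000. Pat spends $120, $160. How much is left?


Add up expenses:
$120 + $160 = $280
Subtract from budget:
$1000 - $280 = $720

$720


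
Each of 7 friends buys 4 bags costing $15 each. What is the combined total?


Cost per person:
4 x $15 = $60
Group total:
7 x $60 = $420

$420


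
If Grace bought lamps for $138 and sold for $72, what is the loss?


Selling price = $72
Cost price = $138
Loss = cost price - selling price:
Loss = $138 - $72 = $66

$66


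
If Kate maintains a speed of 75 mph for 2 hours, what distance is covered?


Use the formula: distance = speed x time
Speed = 75 mph, Time = 2 hours
75 x 2 = 150 miles

150 miles


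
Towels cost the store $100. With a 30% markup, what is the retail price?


Calculate the markup amount:
30% of $100 = $30
Add to cost:
$100 + $30 = $130

$130


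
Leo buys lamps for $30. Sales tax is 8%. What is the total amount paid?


Calculate the tax:
8% of $30 = $2.40
Add tax to price:
$30 + $2.40 = $32.40

$32.40


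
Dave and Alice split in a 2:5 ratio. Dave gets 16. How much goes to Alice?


Find the multiplier:
16 / 2 = 8
Apply to Alice's share:
5 x 8 = 40

40


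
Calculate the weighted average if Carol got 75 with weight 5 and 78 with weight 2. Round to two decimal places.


Weighted sum:
5 x 75 + 2 x 78 = 531
Total weight:
5 + 2 = 7
Weighted average:
531 / 7 = 75.8571... ≈ 75.86

75.86


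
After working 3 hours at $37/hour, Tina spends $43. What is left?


Calculate earnings:
3 x $37 = $111
Subtract spending:
$111 - $43 = $68

$68


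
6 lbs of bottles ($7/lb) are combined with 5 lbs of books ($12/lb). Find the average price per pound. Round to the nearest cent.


Cost of bottles:
6 x $7 = $42
Cost of books:
5 x $12 = $60
Total cost: $42 + $60 = $102
Total weight: 11 lbs
Average: $102 / 11 = $9.2727... ≈ $9.27/lb

$9.27/lb


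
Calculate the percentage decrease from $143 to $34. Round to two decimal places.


Find the absolute change:
|34 - 143| = 109
Divide by original and multiply by 100:
109 / 143 x 100 = 76.2237...% ≈ 76.22%

76.22%


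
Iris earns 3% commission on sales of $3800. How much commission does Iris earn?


Convert rate to decimal:
3% = 0.03
Multiply by sales:
$3800 x 0.03 = $114

$114


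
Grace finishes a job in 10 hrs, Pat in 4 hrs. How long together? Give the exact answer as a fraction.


Grace's rate: 1/10 of the job per hour
Pat's rate: 1/4 of the job per hour
Combined rate: 1/10 + 1/4 = 7/20 per hour
Time = 1 / (7/20) = 20/7 hours (≈ 2.86 hours)

20/7 hours


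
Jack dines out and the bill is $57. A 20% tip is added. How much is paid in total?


Calculate the tip:
20% of $57 = $11.40
Add tip to meal cost:
$57 + $11.40 = $68.40

$68.40


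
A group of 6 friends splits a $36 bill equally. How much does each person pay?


Total bill: $36
Number of people: 6
Each pays: $36 / 6 = $6

$6


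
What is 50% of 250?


Convert percentage to decimal:
50% = 0.5
Multiply:
250 x 0.5 = 125

125


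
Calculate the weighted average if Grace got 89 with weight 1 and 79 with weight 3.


Weighted sum:
1 x 89 + 3 x 79 = 326
Total weight:
1 + 3 = 4
Weighted average:
326 / 4 = 81.5

81.5


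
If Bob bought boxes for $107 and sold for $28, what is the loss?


Selling price = $28
Cost price = $107
Loss = cost price - selling price:
Loss = $107 - $28 = $79

$79


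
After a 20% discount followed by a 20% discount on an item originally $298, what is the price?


First discount:
20% of $298 = $59.60
Price after first discount:
$298 - $59.60 = $238.40
Second discount:
20% of $238.40 = $47.68
Final price:
$238.40 - $47.68 = $190.72

$190.72


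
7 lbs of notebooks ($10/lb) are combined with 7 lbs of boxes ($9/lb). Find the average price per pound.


Cost of notebooks:
7 x $10 = $70
Cost of boxes:
7 x $9 = $63
Total cost: $70 + $63 = $133
Total weight: 14 lbs
Average: $133 / 14 = $9.50/lb

$9.50/lb


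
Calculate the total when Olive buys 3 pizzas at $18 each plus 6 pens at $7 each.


Cost of pizzas:
3 x $18 = $54
Cost of pens:
6 x $7 = $42
Add both:
$54 + $42 = $96

$96


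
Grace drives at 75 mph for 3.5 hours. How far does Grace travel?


Use the formula: distance = speed x time
Speed = 75 mph, Time = 3.5 hours
75 x 3.5 = 262.5 miles

262.5 miles


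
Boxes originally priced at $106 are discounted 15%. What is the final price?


Calculate the discount amount:
15% of $106 = $15.90
Subtract from original:
$106 - $15.90 = $90.10

$90.10


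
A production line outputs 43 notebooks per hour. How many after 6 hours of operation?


Production rate: 43 notebooks per hour
Time: 6 hours
Total: 43 x 6 = 258 notebooks

258 notebooks


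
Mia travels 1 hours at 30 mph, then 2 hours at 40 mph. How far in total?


Leg 1 distance:
30 x 1 = 30 miles
Leg 2 distance:
40 x 2 = 80 miles
Total distance:
30 + 80 = 110 miles

110 miles


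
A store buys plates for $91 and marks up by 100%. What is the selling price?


Calculate the markup amount:
100% of $91 = $91
Add to cost:
$91 + $91 = $182

$182


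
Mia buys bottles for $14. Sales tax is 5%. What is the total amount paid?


Calculate the tax:
5% of $14 = $0.70
Add tax to price:
$14 + $0.70 = $14.70

$14.70


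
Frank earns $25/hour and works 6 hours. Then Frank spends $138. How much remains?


Calculate earnings:
6 x $25 = $150
Subtract spending:
$150 - $138 = $12

$12


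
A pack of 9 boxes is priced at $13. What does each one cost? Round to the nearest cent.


Total cost: $13
Number of items: 9
Unit price: $13 / 9 = $1.4444... ≈ $1.44

$1.44


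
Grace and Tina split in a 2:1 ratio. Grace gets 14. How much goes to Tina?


Find the multiplier:
14 / 2 = 7
Apply to Tina's share:
1 x 7 = 7

7


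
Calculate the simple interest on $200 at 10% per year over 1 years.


Use the formula I = P x R x T / 100
P x R x T = 200 x 10 x 1 = 2000
I = 2000 / 100 = $20

$20


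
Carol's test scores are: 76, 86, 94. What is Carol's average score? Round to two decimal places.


Add the scores:
76 + 86 + 94 = 256
Divide by the number of tests:
256 / 3 = 85.3333... ≈ 85.33

85.33


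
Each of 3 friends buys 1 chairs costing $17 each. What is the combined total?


Cost per person:
1 x $17 = $17
Group total:
3 x $17 = $51

$51


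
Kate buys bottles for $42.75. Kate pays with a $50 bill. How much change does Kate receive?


Start with the amount paid:
$50
Subtract the price:
$50 - $42.75 = $7.25

$7.25


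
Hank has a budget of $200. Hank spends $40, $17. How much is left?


Add up expenses:
$40 + $17 = $57
Subtract from budget:
$200 - $57 = $143

$143


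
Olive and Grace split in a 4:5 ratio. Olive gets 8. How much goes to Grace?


Find the multiplier:
8 / 4 = 2
Apply to Grace's share:
5 x 2 = 10

10


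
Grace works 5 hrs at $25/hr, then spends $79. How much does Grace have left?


Calculate earnings:
5 x $25 = $125
Subtract spending:
$125 - $79 = $46

$46


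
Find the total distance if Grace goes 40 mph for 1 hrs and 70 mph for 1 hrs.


Leg 1 distance:
40 x 1 = 40 miles
Leg 2 distance:
70 x 1 = 70 miles
Total distance:
40 + 70 = 110 miles

110 miles


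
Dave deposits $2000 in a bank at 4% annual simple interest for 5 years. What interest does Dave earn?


Use the formula I = P x R x T / 100
P x R x T = 2000 x 4 x 5 = 40000
I = 40000 / 100 = $400

$400


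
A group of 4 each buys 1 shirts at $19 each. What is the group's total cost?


Cost per person:
1 x $19 = $19
Group total:
4 x $19 = $76

$76


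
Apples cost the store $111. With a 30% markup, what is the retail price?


Calculate the markup amount:
30% of $111 = $33.30
Add to cost:
$111 + $33.30 = $144.30

$144.30


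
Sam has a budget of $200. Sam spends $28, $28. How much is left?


Add up expenses:
$28 + $28 = $56
Subtract from budget:
$200 - $56 = $144

$144


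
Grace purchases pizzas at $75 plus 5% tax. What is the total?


Calculate the tax:
5% of $75 = $3.75
Add tax to price:
$75 + $3.75 = $78.75

$78.75


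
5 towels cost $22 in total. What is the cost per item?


Total cost: $22
Number of items: 5
Unit price: $22 / 5 = $4.40

$4.40


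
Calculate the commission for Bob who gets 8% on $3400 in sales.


Convert rate to decimal:
8% = 0.08
Multiply by sales:
$3400 x 0.08 = $272

$272


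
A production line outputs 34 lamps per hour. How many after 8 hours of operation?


Production rate: 34 lamps per hour
Time: 8 hours
Total: 34 x 8 = 272 lamps

272 lamps


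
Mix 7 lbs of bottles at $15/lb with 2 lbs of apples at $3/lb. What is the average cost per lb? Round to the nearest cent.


Cost of bottles:
7 x $15 = $105
Cost of apples:
2 x $3 = $6
Total cost: $105 + $6 = $111
Total weight: 9 lbs
Average: $111 / 9 = $12.3333... ≈ $12.33/lb

$12.33/lb


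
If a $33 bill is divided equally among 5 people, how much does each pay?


Total bill: $33
Number of people: 5
Each pays: $33 / 5 = $6.60

$6.60


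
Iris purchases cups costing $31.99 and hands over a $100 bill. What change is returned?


Start with the amount paid:
$100
Subtract the price:
$100 - $31.99 = $68.01

$68.01


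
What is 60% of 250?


Convert percentage to decimal:
60% = 0.6
Multiply:
250 x 0.6 = 150

150


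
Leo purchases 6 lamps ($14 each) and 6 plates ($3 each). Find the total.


Cost of lamps:
6 x $14 = $84
Cost of plates:
6 x $3 = $18
Add both:
$84 + $18 = $102

$102


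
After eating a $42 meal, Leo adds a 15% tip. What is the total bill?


Calculate the tip:
15% of $42 = $6.30
Add tip to meal cost:
$42 + $6.30 = $48.30

$48.30


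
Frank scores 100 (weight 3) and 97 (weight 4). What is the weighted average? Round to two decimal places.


Weighted sum:
3 x 100 + 4 x 97 = 688
Total weight:
3 + 4 = 7
Weighted average:
688 / 7 = 98.2857... ≈ 98.29

98.29


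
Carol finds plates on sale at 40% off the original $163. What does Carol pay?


Calculate the discount amount:
40% of $163 = $65.20
Subtract from original:
$163 - $65.20 = $97.80

$97.80


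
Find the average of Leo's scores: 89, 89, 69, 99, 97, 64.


Add the scores:
89 + 89 + 69 + 99 + 97 + 64 = 507
Divide by the number of tests:
507 / 6 = 84.5

84.5


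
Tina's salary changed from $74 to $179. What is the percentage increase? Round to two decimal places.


Find the absolute change:
|179 - 74| = 105
Divide by original and multiply by 100:
105 / 74 x 100 = 141.8918...% ≈ 141.89%

141.89%


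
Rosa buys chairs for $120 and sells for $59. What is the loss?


Selling price = $59
Cost price = $120
Loss = cost price - selling price:
Loss = $120 - $59 = $61

$61


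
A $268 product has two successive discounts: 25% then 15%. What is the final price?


First discount:
25% of $268 = $67
Price after first discount:
$268 - $67 = $201
Second discount:
15% of $201 = $30.15
Final price:
$201 - $30.15 = $170.85

$170.85


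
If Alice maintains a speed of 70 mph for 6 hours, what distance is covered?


Use the formula: distance = speed x time
Speed = 70 mph, Time = 6 hours
70 x 6 = 420 miles

420 miles


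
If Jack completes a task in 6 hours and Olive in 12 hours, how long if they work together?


Jack's rate: 1/6 of the job per hour
Olive's rate: 1/12 of the job per hour
Combined rate: 1/6 + 1/12 = 1/4 per hour
Time = 1 / (1/4) = 4 hours

4 hours


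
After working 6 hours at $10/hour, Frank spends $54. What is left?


Calculate earnings:
6 x $10 = $60
Subtract spending:
$60 - $54 = $6

$6


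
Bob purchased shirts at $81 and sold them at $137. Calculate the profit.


Selling price = $137
Cost price = $81
Profit = selling price - cost price:
Profit = $137 - $81 = $56

$56


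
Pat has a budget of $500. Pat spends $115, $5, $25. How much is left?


Add up expenses:
$115 + $5 + $25 = $145
Subtract from budget:
$500 - $145 = $355

$355


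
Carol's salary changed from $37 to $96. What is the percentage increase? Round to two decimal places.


Find the absolute change:
|96 - 37| = 59
Divide by original and multiply by 100:
59 / 37 x 100 = 159.4594...% ≈ 159.46%

159.46%


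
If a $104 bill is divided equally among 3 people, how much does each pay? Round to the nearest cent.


Total bill: $104
Number of people: 3
Each pays: $104 / 3 = $34.6666... ≈ $34.67

$34.67


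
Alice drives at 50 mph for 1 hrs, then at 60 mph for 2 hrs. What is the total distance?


Leg 1 distance:
50 x 1 = 50 miles
Leg 2 distance:
60 x 2 = 120 miles
Total distance:
50 + 120 = 170 miles

170 miles


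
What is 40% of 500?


Convert percentage to decimal:
40% = 0.4
Multiply:
500 x 0.4 = 200

200


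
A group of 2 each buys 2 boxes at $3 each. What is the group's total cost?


Cost per person:
2 x $3 = $6
Group total:
2 x $6 = $12

$12


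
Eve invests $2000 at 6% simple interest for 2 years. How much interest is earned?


Use the formula I = P x R x T / 100
P x R x T = 2000 x 6 x 2 = 24000
I = 24000 / 100 = $240

$240


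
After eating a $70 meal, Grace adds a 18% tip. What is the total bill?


Calculate the tip:
18% of $70 = $12.60
Add tip to meal cost:
$70 + $12.60 = $82.60

$82.60


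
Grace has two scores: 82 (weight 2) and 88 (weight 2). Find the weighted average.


Weighted sum:
2 x 82 + 2 x 88 = 340
Total weight:
2 + 2 = 4
Weighted average:
340 / 4 = 85

85


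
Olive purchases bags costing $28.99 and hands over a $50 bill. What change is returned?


Start with the amount paid:
$50
Subtract the price:
$50 - $28.99 = $21.01

$21.01


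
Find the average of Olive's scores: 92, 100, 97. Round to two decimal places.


Add the scores:
92 + 100 + 97 = 289
Divide by the number of tests:
289 / 3 = 96.3333... ≈ 96.33

96.33


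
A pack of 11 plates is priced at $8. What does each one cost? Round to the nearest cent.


Total cost: $8
Number of items: 11
Unit price: $8 / 11 = $0.7272... ≈ $0.73

$0.73


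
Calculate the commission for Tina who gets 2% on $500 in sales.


Convert rate to decimal:
2% = 0.02
Multiply by sales:
$500 x 0.02 = $10

$10


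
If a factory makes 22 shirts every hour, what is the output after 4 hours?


Production rate: 22 shirts per hour
Time: 4 hours
Total: 22 x 4 = 88 shirts

88 shirts


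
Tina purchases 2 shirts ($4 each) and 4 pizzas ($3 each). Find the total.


Cost of shirts:
2 x $4 = $8
Cost of pizzas:
4 x $3 = $12
Add both:
$8 + $12 = $20

$20


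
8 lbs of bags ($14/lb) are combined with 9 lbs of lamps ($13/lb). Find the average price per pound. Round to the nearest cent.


Cost of bags:
8 x $14 = $112
Cost of lamps:
9 x $13 = $117
Total cost: $112 + $117 = $229
Total weight: 17 lbs
Average: $229 / 17 = $13.4705... ≈ $13.47/lb

$13.47/lb


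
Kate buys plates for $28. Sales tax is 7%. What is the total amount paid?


Calculate the tax:
7% of $28 = $1.96
Add tax to price:
$28 + $1.96 = $29.96

$29.96


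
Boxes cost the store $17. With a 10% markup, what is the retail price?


Calculate the markup amount:
10% of $17 = $1.70
Add to cost:
$17 + $1.70 = $18.70

$18.70


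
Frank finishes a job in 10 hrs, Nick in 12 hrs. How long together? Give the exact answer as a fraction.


Frank's rate: 1/10 of the job per hour
Nick's rate: 1/12 of the job per hour
Combined rate: 1/10 + 1/12 = 11/60 per hour
Time = 1 / (11/60) = 60/11 hours (≈ 5.45 hours)

60/11 hours


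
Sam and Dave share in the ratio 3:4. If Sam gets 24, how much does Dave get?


Find the multiplier:
24 / 3 = 8
Apply to Dave's share:
4 x 8 = 32

32


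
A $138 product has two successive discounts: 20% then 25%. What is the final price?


First discount:
20% of $138 = $27.60
Price after first discount:
$138 - $27.60 = $110.40
Second discount:
25% of $110.40 = $27.60
Final price:
$110.40 - $27.60 = $82.80

$82.80


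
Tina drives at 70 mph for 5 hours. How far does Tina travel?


Use the formula: distance = speed x time
Speed = 70 mph, Time = 5 hours
70 x 5 = 350 miles

350 miles


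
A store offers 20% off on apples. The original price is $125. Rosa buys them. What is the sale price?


Calculate the discount amount:
20% of $125 = $25
Subtract from original:
$125 - $25 = $100

$100


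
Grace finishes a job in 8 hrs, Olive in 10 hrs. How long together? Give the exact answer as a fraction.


Grace's rate: 1/8 of the job per hour
Olive's rate: 1/10 of the job per hour
Combined rate: 1/8 + 1/10 = 9/40 per hour
Time = 1 / (9/40) = 40/9 hours (≈ 4.44 hours)

40/9 hours


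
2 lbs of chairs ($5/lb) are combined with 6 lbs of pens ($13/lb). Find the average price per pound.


Cost of chairs:
2 x $5 = $10
Cost of pens:
6 x $13 = $78
Total cost: $10 + $78 = $88
Total weight: 8 lbs
Average: $88 / 8 = $11/lb

$11/lb
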